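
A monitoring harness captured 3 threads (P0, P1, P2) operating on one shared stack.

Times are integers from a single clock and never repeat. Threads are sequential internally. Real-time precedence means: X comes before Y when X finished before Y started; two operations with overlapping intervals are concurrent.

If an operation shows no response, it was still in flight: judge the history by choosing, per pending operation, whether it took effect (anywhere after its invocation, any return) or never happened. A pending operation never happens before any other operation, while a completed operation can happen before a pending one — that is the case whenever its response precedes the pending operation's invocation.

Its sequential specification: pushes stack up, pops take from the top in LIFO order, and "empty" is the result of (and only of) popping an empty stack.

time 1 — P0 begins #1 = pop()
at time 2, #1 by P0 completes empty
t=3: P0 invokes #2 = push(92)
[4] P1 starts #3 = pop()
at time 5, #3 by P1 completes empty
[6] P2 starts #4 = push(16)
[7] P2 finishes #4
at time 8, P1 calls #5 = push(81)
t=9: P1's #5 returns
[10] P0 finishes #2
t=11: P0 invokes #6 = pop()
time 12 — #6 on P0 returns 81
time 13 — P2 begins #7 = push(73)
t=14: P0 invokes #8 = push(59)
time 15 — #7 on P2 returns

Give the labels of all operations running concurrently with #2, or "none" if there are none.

#3, #4, #5

overlap test against #2 [3,10]: concurrent iff the interval meets 3..10
#1 [1,2]: before
#3 [4,5]: concurrent
#4 [6,7]: concurrent
#5 [8,9]: concurrent
#6 [11,12]: after
#7 [13,15]: after
#8 [14,…): after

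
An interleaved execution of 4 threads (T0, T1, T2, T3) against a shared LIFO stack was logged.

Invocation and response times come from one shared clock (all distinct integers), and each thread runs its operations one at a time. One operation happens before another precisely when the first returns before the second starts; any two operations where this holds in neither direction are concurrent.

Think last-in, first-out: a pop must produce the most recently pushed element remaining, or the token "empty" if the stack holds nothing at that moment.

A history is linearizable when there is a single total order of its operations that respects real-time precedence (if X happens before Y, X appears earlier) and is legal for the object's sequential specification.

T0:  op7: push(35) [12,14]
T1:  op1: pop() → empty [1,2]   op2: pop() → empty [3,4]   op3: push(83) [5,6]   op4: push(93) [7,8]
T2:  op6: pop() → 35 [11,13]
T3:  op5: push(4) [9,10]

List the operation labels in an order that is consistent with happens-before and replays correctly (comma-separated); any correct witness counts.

after step 1 (op1 pop() → empty): stack <>
after step 2 (op2 pop() → empty): stack <>
after step 3 (op3 push(83)): stack <83>
after step 4 (op4 push(93)): stack <83,93>
after step 5 (op5 push(4)): stack <83,93,4>
after step 6 (op7 push(35)): stack <83,93,4,35>
after step 7 (op6 pop() → 35): stack <83,93,4>

op1, op2, op3, op4, op5, op7, op6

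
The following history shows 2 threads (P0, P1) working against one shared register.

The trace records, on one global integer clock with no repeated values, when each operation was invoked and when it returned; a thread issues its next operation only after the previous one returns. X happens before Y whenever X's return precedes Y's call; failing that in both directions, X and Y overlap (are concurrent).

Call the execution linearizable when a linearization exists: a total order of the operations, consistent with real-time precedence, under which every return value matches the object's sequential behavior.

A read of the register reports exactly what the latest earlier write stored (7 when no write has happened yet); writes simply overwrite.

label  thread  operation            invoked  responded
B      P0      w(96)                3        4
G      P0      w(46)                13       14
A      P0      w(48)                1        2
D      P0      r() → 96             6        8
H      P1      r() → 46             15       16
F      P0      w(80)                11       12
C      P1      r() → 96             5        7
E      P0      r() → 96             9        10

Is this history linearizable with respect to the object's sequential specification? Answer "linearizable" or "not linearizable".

linearizable

one valid linearization: A, B, C, D, E, F, G, H
1. A w(48), leaving value 48
2. B w(96), leaving value 96
3. C r() → 96, leaving value 96
4. D r() → 96, leaving value 96
5. E r() → 96, leaving value 96
6. F w(80), leaving value 80
7. G w(46), leaving value 46
8. H r() → 46, leaving value 46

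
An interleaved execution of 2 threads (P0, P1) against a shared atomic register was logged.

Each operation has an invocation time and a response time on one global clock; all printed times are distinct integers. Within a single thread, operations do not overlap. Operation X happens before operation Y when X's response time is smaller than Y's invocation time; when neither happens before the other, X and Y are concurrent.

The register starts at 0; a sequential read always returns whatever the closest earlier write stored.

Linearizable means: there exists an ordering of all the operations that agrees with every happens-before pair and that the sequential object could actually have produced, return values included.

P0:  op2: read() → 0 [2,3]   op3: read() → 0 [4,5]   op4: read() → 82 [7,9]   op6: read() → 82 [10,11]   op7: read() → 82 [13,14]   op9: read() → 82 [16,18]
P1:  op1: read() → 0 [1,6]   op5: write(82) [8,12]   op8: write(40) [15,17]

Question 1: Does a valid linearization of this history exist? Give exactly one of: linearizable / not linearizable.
linearizable

witness order: op1, op2, op3, op5, op4, op6, op7, op9, op8
step 1: op1 read() → 0 — value 0
step 2: op2 read() → 0 — value 0
step 3: op3 read() → 0 — value 0
step 4: op5 write(82) — value 82
step 5: op4 read() → 82 — value 82
step 6: op6 read() → 82 — value 82
step 7: op7 read() → 82 — value 82
step 8: op9 read() → 82 — value 82
step 9: op8 write(40) — value 40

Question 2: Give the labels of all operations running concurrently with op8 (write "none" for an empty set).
op9

op8 spans [15,17]; an op avoiding the whole window 15..17 is ordered, any other is concurrent
op1 [1,6]: before
op2 [2,3]: before
op3 [4,5]: before
op4 [7,9]: before
op5 [8,12]: before
op6 [10,11]: before
op7 [13,14]: before
op9 [16,18]: concurrent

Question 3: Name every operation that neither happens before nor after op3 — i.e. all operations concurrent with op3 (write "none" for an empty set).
op1

concurrent with op3 ([4,5]): every op whose interval crosses 4..5
op1 [1,6]: concurrent
op2 [2,3]: before
op4 [7,9]: after
op5 [8,12]: after
op6 [10,11]: after
op7 [13,14]: after
op8 [15,17]: after
op9 [16,18]: after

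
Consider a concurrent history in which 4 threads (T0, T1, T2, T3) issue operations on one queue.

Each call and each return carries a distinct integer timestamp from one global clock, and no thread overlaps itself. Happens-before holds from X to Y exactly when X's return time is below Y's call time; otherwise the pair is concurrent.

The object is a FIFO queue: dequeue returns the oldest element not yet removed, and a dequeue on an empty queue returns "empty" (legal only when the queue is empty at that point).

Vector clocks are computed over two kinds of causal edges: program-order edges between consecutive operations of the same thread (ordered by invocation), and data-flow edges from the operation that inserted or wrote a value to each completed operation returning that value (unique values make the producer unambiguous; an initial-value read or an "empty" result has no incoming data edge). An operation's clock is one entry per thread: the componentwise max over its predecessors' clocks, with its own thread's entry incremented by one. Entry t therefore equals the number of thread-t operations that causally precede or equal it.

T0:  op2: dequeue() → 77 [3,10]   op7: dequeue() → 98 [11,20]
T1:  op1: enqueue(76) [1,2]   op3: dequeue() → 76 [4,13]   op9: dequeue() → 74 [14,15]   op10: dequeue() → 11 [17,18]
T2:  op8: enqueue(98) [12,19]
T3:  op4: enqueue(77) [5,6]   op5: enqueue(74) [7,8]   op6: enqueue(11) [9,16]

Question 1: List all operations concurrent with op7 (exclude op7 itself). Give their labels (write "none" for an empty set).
Answer: op10, op3, op6, op8, op9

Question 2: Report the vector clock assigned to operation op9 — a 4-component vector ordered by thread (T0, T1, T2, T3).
Answer: (0, 3, 0, 2)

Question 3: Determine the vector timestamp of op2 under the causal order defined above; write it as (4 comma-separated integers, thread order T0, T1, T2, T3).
Answer: (1, 0, 0, 1)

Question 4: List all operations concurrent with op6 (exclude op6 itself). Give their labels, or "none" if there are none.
Answer: op2, op3, op7, op8, op9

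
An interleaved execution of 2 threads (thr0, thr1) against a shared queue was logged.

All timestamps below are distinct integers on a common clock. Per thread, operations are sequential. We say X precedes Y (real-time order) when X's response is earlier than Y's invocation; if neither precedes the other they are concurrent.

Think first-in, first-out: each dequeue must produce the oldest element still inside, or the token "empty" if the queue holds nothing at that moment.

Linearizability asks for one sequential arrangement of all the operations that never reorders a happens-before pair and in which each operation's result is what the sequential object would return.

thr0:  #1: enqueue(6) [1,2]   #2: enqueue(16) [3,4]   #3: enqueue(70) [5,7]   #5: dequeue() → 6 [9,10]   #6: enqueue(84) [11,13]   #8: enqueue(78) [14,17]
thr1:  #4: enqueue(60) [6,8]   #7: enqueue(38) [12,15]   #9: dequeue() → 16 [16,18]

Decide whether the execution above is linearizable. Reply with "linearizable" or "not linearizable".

linearizable

witness order: #1, #2, #3, #4, #5, #6, #7, #8, #9
1. #1 enqueue(6), leaving queue <6>
2. #2 enqueue(16), leaving queue <6,16>
3. #3 enqueue(70), leaving queue <6,16,70>
4. #4 enqueue(60), leaving queue <6,16,70,60>
5. #5 dequeue() → 6, leaving queue <16,70,60>
6. #6 enqueue(84), leaving queue <16,70,60,84>
7. #7 enqueue(38), leaving queue <16,70,60,84,38>
8. #8 enqueue(78), leaving queue <16,70,60,84,38,78>
9. #9 dequeue() → 16, leaving queue <70,60,84,38,78>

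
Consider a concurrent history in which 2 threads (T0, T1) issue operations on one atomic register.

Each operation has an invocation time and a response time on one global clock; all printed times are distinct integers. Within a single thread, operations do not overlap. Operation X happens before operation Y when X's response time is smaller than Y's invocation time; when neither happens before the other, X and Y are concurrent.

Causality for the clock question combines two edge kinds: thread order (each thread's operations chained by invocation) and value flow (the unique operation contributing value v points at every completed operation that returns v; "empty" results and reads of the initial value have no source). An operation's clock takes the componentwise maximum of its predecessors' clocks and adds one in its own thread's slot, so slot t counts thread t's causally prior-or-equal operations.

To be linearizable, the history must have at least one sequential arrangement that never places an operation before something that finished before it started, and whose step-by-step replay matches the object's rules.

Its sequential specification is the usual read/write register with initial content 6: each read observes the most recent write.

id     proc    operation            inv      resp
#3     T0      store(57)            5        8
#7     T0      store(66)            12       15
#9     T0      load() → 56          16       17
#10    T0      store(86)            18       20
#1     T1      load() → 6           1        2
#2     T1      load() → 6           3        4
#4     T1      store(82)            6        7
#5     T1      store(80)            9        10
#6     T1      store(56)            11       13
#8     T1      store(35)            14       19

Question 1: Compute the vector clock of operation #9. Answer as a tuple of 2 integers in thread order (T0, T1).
invoked at 1, #1 has no predecessors; its own T1 bump gives (0, 1)
invoked at 5, #3 has no predecessors; its own T0 bump gives (1, 0)
#2, invoked 3, takes VC(#1)=(0, 1) under max, adds 1 for T1 → (0, 2)
#7, invoked 12, takes VC(#3)=(1, 0) under max, adds 1 for T0 → (2, 0)
#4, invoked 6, takes VC(#2)=(0, 2) under max, adds 1 for T1 → (0, 3)
#5, invoked 9, takes VC(#4)=(0, 3) under max, adds 1 for T1 → (0, 4)
#6, invoked 11, takes VC(#5)=(0, 4) under max, adds 1 for T1 → (0, 5)
#8, invoked 14, takes VC(#6)=(0, 5) under max, adds 1 for T1 → (0, 6)
#9, invoked 16, takes VC(#6)=(0, 5), VC(#7)=(2, 0) under max, adds 1 for T0 → (3, 5)
#10, invoked 18, takes VC(#9)=(3, 5) under max, adds 1 for T0 → (4, 5)
target: VC(#9) = (3, 5)

(3, 5)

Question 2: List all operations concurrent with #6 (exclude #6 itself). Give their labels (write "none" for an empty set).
#6 runs from 11 to 13; window-overlapping ops are concurrent
#1 [1,2]: before
#2 [3,4]: before
#3 [5,8]: before
#4 [6,7]: before
#5 [9,10]: before
#7 [12,15]: concurrent
#8 [14,19]: after
#9 [16,17]: after
#10 [18,20]: after

#7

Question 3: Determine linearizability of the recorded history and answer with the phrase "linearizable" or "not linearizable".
one valid linearization: #1, #2, #3, #4, #5, #7, #6, #9, #8, #10
step 1: #1 load() → 6 — value 6
step 2: #2 load() → 6 — value 6
step 3: #3 store(57) — value 57
step 4: #4 store(82) — value 82
step 5: #5 store(80) — value 80
step 6: #7 store(66) — value 66
step 7: #6 store(56) — value 56
step 8: #9 load() → 56 — value 56
step 9: #8 store(35) — value 35
step 10: #10 store(86) — value 86

linearizable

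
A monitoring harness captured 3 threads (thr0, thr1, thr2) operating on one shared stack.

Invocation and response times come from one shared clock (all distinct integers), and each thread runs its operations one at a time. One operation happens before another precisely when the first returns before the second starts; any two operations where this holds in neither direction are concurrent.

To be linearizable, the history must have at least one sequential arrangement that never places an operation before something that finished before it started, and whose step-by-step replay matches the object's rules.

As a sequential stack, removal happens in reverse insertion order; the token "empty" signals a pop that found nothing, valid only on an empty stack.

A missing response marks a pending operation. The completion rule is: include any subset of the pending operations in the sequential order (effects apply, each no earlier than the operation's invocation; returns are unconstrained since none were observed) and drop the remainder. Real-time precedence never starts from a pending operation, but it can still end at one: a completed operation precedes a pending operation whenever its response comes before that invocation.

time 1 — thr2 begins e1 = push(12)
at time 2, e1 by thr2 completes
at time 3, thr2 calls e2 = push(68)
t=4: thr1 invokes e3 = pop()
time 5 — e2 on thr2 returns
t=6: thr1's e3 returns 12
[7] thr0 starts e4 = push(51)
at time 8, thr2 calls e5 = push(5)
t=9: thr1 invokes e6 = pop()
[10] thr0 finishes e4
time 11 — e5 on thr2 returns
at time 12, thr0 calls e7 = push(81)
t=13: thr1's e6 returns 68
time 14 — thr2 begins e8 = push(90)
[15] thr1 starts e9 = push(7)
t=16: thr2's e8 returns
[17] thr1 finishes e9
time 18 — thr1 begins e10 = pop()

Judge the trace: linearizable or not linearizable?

witness order: e1, e3, e2, e6, e4, e5, e7, e8, e9
1. e1 push(12), leaving stack <12>
2. e3 pop() → 12, leaving stack <>
3. e2 push(68), leaving stack <68>
4. e6 pop() → 68, leaving stack <>
5. e4 push(51), leaving stack <51>
6. e5 push(5), leaving stack <51,5>
7. e7 push(81) (pending, included), leaving stack <51,5,81>
8. e8 push(90), leaving stack <51,5,81,90>
9. e9 push(7), leaving stack <51,5,81,90,7>

linearizable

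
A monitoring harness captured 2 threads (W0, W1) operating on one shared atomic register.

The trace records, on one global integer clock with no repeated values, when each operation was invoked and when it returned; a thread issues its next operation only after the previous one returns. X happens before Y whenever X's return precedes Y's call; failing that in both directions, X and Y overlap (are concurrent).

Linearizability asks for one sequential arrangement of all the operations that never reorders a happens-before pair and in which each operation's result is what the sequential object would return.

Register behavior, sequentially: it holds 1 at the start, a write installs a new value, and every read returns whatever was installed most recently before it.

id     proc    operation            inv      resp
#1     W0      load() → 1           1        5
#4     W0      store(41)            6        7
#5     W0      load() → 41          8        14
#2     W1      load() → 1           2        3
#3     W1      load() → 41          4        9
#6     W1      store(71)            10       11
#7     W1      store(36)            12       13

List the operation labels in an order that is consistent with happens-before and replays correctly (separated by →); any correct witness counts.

#1 → #2 → #4 → #3 → #5 → #6 → #7

after step 1 (#1 load() → 1): value 1
after step 2 (#2 load() → 1): value 1
after step 3 (#4 store(41)): value 41
after step 4 (#3 load() → 41): value 41
after step 5 (#5 load() → 41): value 41
after step 6 (#6 store(71)): value 71
after step 7 (#7 store(36)): value 36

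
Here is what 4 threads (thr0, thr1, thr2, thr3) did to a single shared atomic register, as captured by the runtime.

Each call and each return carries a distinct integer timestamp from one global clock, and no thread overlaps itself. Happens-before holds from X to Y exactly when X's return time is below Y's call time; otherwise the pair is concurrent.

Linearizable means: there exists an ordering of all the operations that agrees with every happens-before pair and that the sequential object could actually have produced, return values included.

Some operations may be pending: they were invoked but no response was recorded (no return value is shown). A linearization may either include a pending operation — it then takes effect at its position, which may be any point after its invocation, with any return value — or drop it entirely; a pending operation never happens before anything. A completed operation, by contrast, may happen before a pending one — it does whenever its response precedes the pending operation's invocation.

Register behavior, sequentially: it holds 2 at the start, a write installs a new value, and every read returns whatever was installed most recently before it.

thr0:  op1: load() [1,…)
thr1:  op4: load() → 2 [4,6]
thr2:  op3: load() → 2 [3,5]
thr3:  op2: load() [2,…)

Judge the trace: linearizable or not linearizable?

linearizable

a witness: op1, op2, op3, op4
1. op1 load() (pending, included), leaving value 2
2. op2 load() (pending, included), leaving value 2
3. op3 load() → 2, leaving value 2
4. op4 load() → 2, leaving value 2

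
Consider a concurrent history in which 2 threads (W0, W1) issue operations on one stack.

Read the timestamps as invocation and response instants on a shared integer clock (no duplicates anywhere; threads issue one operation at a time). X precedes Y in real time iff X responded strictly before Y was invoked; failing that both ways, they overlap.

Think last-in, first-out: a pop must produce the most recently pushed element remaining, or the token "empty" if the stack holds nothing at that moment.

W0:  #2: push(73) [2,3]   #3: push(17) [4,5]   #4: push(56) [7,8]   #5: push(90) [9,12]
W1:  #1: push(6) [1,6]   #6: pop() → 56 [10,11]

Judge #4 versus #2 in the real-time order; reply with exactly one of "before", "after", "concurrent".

after

#4 spans [7,8], #2 spans [2,3]
resp(#2)=3 < inv(#4)=7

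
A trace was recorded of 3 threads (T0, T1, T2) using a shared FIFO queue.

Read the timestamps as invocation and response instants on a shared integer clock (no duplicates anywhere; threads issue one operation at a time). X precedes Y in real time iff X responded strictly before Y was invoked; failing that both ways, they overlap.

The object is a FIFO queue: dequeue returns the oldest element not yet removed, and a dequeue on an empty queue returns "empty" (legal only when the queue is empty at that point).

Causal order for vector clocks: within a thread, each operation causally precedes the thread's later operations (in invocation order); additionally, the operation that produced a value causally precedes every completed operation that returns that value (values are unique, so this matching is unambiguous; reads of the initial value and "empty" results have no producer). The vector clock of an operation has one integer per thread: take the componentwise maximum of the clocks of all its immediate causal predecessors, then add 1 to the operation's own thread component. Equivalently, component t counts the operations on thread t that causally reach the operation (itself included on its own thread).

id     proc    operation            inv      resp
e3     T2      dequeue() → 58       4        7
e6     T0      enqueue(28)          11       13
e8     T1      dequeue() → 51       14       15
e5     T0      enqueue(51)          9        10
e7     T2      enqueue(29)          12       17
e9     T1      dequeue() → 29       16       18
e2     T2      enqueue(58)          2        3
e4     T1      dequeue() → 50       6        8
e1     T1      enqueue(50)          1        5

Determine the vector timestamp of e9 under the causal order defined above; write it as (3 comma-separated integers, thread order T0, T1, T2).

(1, 4, 3)

e2, invoked 2, has no incoming edges; only T2's bump applies → (0, 0, 1)
e1, invoked 1, has no incoming edges; only T1's bump applies → (0, 1, 0)
e5, invoked 9, has no incoming edges; only T0's bump applies → (1, 0, 0)
e3, invoked 4, takes VC(e2)=(0, 0, 1) under max, adds 1 for T2 → (0, 0, 2)
e4, invoked 6, takes VC(e1)=(0, 1, 0) under max, adds 1 for T1 → (0, 2, 0)
e6, invoked 11, takes VC(e5)=(1, 0, 0) under max, adds 1 for T0 → (2, 0, 0)
e7, invoked 12, takes VC(e3)=(0, 0, 2) under max, adds 1 for T2 → (0, 0, 3)
e8, invoked 14, takes VC(e4)=(0, 2, 0), VC(e5)=(1, 0, 0) under max, adds 1 for T1 → (1, 3, 0)
e9, invoked 16, takes VC(e7)=(0, 0, 3), VC(e8)=(1, 3, 0) under max, adds 1 for T1 → (1, 4, 3)
target: VC(e9) = (1, 4, 3)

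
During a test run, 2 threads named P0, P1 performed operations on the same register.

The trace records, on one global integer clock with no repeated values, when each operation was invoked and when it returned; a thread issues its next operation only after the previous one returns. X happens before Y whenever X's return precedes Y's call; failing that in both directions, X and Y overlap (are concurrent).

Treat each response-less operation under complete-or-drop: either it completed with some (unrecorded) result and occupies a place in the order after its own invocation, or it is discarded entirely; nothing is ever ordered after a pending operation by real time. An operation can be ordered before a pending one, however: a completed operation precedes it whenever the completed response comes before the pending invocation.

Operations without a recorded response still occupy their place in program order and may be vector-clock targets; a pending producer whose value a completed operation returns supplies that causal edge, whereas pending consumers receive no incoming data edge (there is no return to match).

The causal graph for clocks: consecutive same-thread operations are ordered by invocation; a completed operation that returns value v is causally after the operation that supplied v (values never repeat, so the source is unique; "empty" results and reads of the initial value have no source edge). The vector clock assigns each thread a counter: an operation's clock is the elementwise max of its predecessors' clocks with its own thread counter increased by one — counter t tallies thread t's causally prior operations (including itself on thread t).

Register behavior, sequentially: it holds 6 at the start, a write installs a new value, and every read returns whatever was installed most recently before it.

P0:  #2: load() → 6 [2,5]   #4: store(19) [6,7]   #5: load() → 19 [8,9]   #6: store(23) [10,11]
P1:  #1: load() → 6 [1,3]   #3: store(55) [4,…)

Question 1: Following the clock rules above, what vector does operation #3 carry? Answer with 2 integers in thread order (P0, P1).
#1 (invocation 1): nothing precedes it; P1's component alone gives (0, 1)
#2 (invocation 2): nothing precedes it; P0's component alone gives (1, 0)
invoked at 4, #3 merges VC(#1)=(0, 1) and bumps P1's slot → (0, 2)
invoked at 6, #4 merges VC(#2)=(1, 0) and bumps P0's slot → (2, 0)
invoked at 8, #5 merges VC(#4)=(2, 0) and bumps P0's slot → (3, 0)
invoked at 10, #6 merges VC(#5)=(3, 0) and bumps P0's slot → (4, 0)
target: VC(#3) = (0, 2)

(0, 2)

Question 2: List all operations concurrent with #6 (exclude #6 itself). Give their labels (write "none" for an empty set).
#6 runs from 10 to 11; window-overlapping ops are concurrent
#1 [1,3]: before
#2 [2,5]: before
#3 [4,…): concurrent
#4 [6,7]: before
#5 [8,9]: before

#3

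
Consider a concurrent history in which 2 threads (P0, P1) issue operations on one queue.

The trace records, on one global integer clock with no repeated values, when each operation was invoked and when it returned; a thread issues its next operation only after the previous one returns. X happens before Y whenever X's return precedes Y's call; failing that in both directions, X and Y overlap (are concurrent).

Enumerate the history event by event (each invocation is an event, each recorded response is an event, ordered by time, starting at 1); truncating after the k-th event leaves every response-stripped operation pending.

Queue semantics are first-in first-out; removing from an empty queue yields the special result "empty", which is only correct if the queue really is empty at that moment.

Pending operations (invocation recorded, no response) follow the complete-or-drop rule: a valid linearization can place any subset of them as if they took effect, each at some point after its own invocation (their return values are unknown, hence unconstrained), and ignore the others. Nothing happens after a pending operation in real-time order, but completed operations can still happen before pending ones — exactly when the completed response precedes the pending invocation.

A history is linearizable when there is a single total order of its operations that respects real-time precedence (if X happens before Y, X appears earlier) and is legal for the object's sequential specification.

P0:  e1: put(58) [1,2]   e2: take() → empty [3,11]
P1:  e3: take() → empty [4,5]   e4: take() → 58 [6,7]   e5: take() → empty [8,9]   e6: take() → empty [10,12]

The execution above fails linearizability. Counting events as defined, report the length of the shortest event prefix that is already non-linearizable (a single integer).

a valid linearization of events 1..6 exists, for instance e1, e2, e3:
after step 1 (e1 put(58)): queue <58>
after step 2 (e2 take() (pending, included)): queue <>
after step 3 (e3 take() → empty): queue <>
event 7 — e4's response, time 7 — after it, nothing linearizes
include/drop combinations of the 1 pending operation (e2) were all tried; none helps
one such order, e1, e3, e4 (pending dropped), breaks at step 2 where e3 take() → empty is illegal

7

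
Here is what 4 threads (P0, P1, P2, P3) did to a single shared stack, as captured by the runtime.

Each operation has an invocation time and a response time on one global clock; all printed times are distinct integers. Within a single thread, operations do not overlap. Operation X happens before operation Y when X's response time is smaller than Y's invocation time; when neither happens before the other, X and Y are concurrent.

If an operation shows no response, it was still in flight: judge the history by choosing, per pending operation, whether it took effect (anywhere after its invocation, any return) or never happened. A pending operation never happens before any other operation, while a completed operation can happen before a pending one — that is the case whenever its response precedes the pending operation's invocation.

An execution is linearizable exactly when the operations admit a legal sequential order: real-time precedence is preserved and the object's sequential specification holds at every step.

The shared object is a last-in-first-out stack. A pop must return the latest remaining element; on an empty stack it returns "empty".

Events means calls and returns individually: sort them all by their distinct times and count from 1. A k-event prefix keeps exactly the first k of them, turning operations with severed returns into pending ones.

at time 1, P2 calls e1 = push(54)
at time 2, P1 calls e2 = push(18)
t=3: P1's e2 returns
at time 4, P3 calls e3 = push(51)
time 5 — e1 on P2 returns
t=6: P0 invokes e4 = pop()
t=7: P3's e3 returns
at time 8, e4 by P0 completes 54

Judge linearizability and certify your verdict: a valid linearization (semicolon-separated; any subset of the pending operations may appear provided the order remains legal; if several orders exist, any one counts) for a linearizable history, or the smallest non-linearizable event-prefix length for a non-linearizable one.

linearizable — witness: e2; e1; e4; e3

1. e2 push(18), leaving stack <18>
2. e1 push(54), leaving stack <18,54>
3. e4 pop() → 54, leaving stack <18>
4. e3 push(51), leaving stack <18,51>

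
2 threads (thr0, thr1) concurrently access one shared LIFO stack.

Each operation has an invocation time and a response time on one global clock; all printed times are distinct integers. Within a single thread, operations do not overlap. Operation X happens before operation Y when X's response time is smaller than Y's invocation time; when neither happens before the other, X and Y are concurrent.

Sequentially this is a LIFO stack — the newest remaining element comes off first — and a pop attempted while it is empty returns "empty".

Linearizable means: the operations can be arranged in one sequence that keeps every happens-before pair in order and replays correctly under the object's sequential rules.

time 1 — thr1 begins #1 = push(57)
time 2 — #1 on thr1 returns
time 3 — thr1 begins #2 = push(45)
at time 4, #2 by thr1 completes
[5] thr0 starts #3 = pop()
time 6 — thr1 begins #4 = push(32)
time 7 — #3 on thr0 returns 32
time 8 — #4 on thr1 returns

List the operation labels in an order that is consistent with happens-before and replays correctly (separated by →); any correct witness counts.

#1 → #2 → #4 → #3

after step 1 (#1 push(57)): stack <57>
after step 2 (#2 push(45)): stack <57,45>
after step 3 (#4 push(32)): stack <57,45,32>
after step 4 (#3 pop() → 32): stack <57,45>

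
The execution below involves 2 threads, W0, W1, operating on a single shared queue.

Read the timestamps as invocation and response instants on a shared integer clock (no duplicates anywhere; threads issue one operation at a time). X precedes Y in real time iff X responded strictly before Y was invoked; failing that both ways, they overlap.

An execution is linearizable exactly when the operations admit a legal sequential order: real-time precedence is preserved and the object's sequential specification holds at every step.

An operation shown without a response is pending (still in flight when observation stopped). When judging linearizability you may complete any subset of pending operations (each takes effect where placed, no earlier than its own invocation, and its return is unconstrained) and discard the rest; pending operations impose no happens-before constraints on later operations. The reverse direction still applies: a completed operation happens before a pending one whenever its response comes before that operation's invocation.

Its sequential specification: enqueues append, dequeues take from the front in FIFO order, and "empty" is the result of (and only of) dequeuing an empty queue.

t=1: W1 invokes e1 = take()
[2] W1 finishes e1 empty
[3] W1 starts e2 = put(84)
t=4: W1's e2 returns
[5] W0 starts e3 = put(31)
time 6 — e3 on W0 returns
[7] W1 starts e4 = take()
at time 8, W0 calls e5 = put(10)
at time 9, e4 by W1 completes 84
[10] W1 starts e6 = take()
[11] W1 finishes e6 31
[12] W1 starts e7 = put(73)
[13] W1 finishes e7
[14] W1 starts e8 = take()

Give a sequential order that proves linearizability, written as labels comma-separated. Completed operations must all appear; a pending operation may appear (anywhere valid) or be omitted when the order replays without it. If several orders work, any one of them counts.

e1, e2, e3, e4, e5, e6, e7

step 1: e1 take() → empty — queue <>
step 2: e2 put(84) — queue <84>
step 3: e3 put(31) — queue <84,31>
step 4: e4 take() → 84 — queue <31>
step 5: e5 put(10) (pending, included) — queue <31,10>
step 6: e6 take() → 31 — queue <10>
step 7: e7 put(73) — queue <10,73>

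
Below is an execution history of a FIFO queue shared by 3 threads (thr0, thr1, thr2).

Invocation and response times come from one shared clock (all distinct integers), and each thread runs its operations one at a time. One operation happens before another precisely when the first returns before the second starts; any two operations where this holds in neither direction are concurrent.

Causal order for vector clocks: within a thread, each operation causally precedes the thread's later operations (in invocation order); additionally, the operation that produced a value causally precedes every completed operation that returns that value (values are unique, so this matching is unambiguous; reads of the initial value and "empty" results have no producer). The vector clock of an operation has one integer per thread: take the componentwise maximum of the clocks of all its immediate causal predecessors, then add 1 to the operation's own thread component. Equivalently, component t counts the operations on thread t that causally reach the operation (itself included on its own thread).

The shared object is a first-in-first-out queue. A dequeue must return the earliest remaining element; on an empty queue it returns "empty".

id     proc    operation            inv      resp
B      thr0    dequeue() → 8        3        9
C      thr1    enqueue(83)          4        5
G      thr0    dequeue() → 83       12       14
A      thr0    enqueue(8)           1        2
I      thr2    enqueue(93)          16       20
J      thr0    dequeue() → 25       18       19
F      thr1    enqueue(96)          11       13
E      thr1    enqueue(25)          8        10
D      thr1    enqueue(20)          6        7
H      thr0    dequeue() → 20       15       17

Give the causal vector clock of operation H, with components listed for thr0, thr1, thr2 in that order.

(4, 2, 0)

root op I, invoked 16: fresh clock plus thr2's own tick → (0, 0, 1)
root op C, invoked 4: fresh clock plus thr1's own tick → (0, 1, 0)
root op A, invoked 1: fresh clock plus thr0's own tick → (1, 0, 0)
D (invocation 6): componentwise max over VC(C)=(0, 1, 0), +1 at thr1, giving (0, 2, 0)
B (invocation 3): componentwise max over VC(A)=(1, 0, 0), +1 at thr0, giving (2, 0, 0)
E (invocation 8): componentwise max over VC(D)=(0, 2, 0), +1 at thr1, giving (0, 3, 0)
F (invocation 11): componentwise max over VC(E)=(0, 3, 0), +1 at thr1, giving (0, 4, 0)
G (invocation 12): componentwise max over VC(B)=(2, 0, 0), VC(C)=(0, 1, 0), +1 at thr0, giving (3, 1, 0)
H (invocation 15): componentwise max over VC(D)=(0, 2, 0), VC(G)=(3, 1, 0), +1 at thr0, giving (4, 2, 0)
J (invocation 18): componentwise max over VC(E)=(0, 3, 0), VC(H)=(4, 2, 0), +1 at thr0, giving (5, 3, 0)
target: VC(H) = (4, 2, 0)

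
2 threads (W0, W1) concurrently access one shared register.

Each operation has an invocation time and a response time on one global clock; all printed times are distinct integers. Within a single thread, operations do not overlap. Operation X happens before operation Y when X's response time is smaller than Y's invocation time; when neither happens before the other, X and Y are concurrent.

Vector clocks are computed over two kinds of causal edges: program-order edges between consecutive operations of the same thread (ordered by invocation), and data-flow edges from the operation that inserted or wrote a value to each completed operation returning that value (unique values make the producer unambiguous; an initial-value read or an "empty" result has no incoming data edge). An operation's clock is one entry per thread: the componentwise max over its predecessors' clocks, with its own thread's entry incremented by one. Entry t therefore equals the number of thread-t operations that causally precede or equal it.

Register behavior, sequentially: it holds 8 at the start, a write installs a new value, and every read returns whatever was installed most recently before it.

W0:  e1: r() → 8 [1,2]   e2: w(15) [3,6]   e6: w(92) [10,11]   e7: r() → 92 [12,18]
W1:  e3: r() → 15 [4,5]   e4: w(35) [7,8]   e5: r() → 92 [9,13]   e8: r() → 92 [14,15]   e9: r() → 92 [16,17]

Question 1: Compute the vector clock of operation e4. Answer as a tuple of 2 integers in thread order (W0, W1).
e1 (invocation 1): nothing precedes it; W0's component alone gives (1, 0)
merge at e2 (invoked 3): VC(e1)=(1, 0), own-thread bump on W0 → (2, 0)
merge at e3 (invoked 4): VC(e2)=(2, 0), own-thread bump on W1 → (2, 1)
merge at e6 (invoked 10): VC(e2)=(2, 0), own-thread bump on W0 → (3, 0)
merge at e4 (invoked 7): VC(e3)=(2, 1), own-thread bump on W1 → (2, 2)
merge at e7 (invoked 12): VC(e6)=(3, 0), own-thread bump on W0 → (4, 0)
merge at e5 (invoked 9): VC(e4)=(2, 2), VC(e6)=(3, 0), own-thread bump on W1 → (3, 3)
merge at e8 (invoked 14): VC(e5)=(3, 3), VC(e6)=(3, 0), own-thread bump on W1 → (3, 4)
merge at e9 (invoked 16): VC(e6)=(3, 0), VC(e8)=(3, 4), own-thread bump on W1 → (3, 5)
target: VC(e4) = (2, 2)

(2, 2)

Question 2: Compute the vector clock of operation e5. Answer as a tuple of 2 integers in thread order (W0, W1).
root op e1, invoked 1: fresh clock plus W0's own tick → (1, 0)
e2 (invocation 3): componentwise max over VC(e1)=(1, 0), +1 at W0, giving (2, 0)
e3 (invocation 4): componentwise max over VC(e2)=(2, 0), +1 at W1, giving (2, 1)
e6 (invocation 10): componentwise max over VC(e2)=(2, 0), +1 at W0, giving (3, 0)
e4 (invocation 7): componentwise max over VC(e3)=(2, 1), +1 at W1, giving (2, 2)
e7 (invocation 12): componentwise max over VC(e6)=(3, 0), +1 at W0, giving (4, 0)
e5 (invocation 9): componentwise max over VC(e4)=(2, 2), VC(e6)=(3, 0), +1 at W1, giving (3, 3)
e8 (invocation 14): componentwise max over VC(e5)=(3, 3), VC(e6)=(3, 0), +1 at W1, giving (3, 4)
e9 (invocation 16): componentwise max over VC(e6)=(3, 0), VC(e8)=(3, 4), +1 at W1, giving (3, 5)
target: VC(e5) = (3, 3)

(3, 3)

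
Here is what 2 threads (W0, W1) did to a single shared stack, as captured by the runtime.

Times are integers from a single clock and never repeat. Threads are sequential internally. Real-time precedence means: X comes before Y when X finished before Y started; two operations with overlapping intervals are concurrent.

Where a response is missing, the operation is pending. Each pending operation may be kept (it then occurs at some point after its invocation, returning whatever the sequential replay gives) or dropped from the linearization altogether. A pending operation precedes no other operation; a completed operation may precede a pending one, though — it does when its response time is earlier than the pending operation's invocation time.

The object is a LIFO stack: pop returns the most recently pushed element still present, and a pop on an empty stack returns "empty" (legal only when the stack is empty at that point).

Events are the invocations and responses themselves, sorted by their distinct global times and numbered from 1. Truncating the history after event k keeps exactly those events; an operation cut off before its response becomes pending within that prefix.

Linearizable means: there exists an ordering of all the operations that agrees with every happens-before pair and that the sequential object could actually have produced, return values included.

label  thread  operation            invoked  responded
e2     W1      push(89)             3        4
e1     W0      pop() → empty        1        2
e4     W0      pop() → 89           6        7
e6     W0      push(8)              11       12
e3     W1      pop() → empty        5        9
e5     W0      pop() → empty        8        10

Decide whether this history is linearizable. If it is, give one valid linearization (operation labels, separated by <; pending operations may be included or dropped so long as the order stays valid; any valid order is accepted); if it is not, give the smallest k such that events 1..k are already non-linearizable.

1. e1 pop() → empty, leaving stack <>
2. e2 push(89), leaving stack <89>
3. e4 pop() → 89, leaving stack <>
4. e3 pop() → empty, leaving stack <>
5. e5 pop() → empty, leaving stack <>
6. e6 push(8), leaving stack <8>

linearizable — witness: e1 < e2 < e4 < e3 < e5 < e6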